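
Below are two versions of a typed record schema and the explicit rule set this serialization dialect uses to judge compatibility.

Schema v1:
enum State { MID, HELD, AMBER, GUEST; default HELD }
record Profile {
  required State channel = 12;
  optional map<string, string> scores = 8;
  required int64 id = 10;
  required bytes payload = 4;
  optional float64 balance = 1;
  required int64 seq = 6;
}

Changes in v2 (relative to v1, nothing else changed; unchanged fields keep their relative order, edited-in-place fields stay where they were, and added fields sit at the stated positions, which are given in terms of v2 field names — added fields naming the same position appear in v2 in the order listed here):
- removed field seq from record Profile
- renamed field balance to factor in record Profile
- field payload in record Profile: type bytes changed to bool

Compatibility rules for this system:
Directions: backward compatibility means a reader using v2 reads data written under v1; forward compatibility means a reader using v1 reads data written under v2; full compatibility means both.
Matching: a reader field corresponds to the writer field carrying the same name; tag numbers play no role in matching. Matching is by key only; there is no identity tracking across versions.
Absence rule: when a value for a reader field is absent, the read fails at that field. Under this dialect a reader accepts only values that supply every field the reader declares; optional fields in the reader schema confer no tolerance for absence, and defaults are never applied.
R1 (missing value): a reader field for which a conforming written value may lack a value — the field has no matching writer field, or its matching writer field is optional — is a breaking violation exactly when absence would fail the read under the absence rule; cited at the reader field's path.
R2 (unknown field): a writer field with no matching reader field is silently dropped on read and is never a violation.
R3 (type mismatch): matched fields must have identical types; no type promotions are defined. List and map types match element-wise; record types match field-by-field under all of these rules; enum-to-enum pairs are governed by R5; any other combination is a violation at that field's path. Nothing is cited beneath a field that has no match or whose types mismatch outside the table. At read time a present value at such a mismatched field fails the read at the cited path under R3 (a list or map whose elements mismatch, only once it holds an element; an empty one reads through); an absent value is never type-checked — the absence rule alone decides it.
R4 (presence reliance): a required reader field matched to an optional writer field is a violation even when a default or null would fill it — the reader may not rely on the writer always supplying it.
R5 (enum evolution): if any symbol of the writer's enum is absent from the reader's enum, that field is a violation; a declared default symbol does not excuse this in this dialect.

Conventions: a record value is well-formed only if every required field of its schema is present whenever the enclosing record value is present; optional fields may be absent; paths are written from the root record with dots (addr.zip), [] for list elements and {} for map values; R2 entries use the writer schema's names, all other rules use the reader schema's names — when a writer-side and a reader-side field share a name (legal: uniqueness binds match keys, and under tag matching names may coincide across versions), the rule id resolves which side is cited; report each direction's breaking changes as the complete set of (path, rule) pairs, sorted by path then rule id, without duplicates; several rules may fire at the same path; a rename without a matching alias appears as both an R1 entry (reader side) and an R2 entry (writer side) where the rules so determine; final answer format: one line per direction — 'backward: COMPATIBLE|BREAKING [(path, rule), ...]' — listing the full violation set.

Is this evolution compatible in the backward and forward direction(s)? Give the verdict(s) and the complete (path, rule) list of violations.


backward: BREAKING [(factor, R1), (payload, R3), (scores, R1)]; forward: BREAKING [(balance, R1), (payload, R3), (scores, R1), (seq, R1)]

arrows below run writer -> reader for Profile
backward pass over Profile, reader schema v2, writer schema v1:
  channel: paired with writer channel (State -> State; writer required)
  scores: paired with writer scores (map<string, string> -> map<string, string>; writer optional)
  id: paired with writer id (int64 -> int64; writer required)
  payload: paired with writer payload (bytes -> bool; writer required)
  factor: no writer match
  writer field balance has no reader counterpart
  writer field seq has no reader counterpart
  breaking: (factor, R1)
  breaking: (payload, R3)
  breaking: (scores, R1)
  => backward verdict for Profile: BREAKING, 3 violation(s)
forward pass over Profile, reader schema v1, writer schema v2:
  channel: paired with writer channel (State -> State; writer required)
  scores: paired with writer scores (map<string, string> -> map<string, string>; writer optional)
  id: paired with writer id (int64 -> int64; writer required)
  payload: paired with writer payload (bool -> bytes; writer required)
  balance: no writer match
  seq: no writer match
  writer field factor has no reader counterpart
  breaking: (balance, R1)
  breaking: (payload, R3)
  breaking: (scores, R1)
  breaking: (seq, R1)
  => forward verdict for Profile: BREAKING, 4 violation(s)


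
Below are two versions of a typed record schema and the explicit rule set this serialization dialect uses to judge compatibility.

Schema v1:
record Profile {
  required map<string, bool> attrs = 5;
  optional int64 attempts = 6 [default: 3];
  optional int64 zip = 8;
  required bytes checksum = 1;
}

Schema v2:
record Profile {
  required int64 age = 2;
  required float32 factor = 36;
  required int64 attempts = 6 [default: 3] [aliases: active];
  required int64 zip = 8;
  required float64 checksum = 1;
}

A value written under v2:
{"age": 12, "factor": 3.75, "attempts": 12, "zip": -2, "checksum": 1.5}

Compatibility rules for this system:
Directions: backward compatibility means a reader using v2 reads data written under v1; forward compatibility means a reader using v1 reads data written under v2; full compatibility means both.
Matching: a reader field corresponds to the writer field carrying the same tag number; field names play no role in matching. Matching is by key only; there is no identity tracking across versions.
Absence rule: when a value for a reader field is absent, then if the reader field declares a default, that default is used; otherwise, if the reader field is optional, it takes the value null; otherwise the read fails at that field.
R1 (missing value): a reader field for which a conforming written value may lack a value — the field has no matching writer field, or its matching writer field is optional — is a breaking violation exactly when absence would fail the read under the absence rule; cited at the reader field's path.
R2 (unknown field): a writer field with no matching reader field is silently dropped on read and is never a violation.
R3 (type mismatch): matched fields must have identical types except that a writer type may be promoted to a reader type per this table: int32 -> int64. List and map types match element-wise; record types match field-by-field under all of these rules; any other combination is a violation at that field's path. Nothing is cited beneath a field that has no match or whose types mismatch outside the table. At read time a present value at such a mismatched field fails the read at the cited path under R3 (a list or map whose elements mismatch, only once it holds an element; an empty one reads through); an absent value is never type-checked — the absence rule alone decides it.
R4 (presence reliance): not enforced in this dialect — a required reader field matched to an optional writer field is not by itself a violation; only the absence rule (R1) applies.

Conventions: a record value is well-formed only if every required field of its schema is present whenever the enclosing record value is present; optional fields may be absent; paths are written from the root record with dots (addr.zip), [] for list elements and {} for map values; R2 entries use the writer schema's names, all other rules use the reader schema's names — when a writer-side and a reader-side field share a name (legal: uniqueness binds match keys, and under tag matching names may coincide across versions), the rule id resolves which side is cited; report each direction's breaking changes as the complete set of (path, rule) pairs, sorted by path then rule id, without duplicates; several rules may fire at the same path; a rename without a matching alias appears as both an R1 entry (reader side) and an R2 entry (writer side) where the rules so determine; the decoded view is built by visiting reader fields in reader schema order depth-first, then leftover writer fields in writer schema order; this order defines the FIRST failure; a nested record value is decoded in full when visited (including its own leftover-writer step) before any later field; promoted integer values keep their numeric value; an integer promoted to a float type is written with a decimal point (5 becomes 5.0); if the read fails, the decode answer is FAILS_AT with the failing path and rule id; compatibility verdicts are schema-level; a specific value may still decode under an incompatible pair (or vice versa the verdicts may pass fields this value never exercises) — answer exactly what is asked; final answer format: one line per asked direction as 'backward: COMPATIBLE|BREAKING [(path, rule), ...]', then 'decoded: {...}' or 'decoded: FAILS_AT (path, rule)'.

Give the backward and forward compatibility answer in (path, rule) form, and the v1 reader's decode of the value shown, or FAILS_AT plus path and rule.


backward: BREAKING [(age, R1), (checksum, R3), (factor, R1), (zip, R1)]; forward: BREAKING [(attrs, R1), (checksum, R3)]; decoded: FAILS_AT (attrs, R1)

arrows below run writer -> reader for Profile
backward for Profile (reader v2, writer v1):
  age: no writer match
  factor: no writer match
  attempts: paired with writer attempts (int64 -> int64; writer optional)
  zip: paired with writer zip (int64 -> int64; writer optional)
  checksum: paired with writer checksum (bytes -> float64; writer required)
  leftover writer field: attrs
  rule R1 violated at age
  rule R3 violated at checksum
  rule R1 violated at factor
  rule R1 violated at zip
  => 4 violation(s): backward is BREAKING for Profile
forward for Profile (reader v1, writer v2):
  attrs: no writer match
  attempts: paired with writer attempts (int64 -> int64; writer required)
  zip: paired with writer zip (int64 -> int64; writer required)
  checksum: paired with writer checksum (float64 -> bytes; writer required)
  leftover writer field: age
  leftover writer field: factor
  rule R1 violated at attrs
  rule R3 violated at checksum
  => 2 violation(s): forward is BREAKING for Profile
decode walk for Profile under reader schema v1:
  read fails at attrs under R1 (no fill)
  => FAILS_AT (attrs, R1)


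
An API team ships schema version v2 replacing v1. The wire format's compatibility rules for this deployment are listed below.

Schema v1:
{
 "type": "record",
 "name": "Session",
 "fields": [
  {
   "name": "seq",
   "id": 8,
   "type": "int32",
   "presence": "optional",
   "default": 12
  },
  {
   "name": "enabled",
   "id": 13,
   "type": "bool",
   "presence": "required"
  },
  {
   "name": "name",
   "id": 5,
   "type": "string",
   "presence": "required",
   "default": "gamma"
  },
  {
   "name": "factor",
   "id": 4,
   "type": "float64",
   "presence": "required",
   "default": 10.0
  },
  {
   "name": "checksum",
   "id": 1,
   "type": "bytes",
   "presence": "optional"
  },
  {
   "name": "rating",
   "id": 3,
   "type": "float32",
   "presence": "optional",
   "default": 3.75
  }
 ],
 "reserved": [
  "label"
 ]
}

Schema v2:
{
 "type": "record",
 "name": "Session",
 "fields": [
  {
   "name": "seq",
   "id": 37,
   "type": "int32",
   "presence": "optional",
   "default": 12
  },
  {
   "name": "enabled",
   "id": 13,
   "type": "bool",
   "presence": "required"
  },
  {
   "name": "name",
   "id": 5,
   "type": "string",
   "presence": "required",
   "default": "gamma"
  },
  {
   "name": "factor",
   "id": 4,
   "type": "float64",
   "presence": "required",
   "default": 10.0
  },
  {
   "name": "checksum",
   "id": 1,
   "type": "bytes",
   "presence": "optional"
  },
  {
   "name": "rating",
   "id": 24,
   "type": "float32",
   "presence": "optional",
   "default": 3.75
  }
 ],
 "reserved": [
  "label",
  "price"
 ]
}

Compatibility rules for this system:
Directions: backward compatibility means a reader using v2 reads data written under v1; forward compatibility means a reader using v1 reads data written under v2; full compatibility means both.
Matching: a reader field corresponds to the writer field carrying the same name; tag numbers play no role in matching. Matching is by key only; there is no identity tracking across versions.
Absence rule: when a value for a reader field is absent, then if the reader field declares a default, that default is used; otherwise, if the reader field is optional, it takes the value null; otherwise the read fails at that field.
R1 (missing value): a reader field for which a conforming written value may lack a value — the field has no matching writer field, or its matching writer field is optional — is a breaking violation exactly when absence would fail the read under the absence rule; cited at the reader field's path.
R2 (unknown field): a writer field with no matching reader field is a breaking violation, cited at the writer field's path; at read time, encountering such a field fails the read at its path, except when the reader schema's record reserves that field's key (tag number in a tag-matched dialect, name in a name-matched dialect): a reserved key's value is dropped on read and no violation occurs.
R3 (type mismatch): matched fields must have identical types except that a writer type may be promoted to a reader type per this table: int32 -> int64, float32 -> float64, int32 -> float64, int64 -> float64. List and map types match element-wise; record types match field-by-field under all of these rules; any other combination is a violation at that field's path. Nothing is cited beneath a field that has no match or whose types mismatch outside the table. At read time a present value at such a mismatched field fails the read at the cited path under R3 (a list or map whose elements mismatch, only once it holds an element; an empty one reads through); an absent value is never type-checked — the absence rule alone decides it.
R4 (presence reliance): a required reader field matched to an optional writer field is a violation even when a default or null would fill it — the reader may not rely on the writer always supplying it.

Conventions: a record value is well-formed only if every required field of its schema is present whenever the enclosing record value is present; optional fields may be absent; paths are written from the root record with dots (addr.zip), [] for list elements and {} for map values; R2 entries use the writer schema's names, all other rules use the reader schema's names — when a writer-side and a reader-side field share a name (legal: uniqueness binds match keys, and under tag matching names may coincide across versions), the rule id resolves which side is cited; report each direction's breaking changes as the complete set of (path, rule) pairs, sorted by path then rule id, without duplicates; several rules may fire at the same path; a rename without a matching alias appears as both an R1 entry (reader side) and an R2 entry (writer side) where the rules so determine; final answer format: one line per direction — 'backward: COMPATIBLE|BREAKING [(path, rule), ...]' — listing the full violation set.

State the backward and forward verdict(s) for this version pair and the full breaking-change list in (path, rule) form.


backward: COMPATIBLE []; forward: COMPATIBLE []

arrows below run writer -> reader for Session
checking backward for Session: reader v2 against writer v1:
  seq: int32 -> int32, writer optional; from seq
  enabled: bool -> bool, writer required; from enabled
  name: string -> string, writer required; from name
  factor: float64 -> float64, writer required; from factor
  checksum: bytes -> bytes, writer optional; from checksum
  rating: float32 -> float32, writer optional; from rating
  => backward: COMPATIBLE
checking forward for Session: reader v1 against writer v2:
  seq: int32 -> int32, writer optional; from seq
  enabled: bool -> bool, writer required; from enabled
  name: string -> string, writer required; from name
  factor: float64 -> float64, writer required; from factor
  checksum: bytes -> bytes, writer optional; from checksum
  rating: float32 -> float32, writer optional; from rating
  => forward: COMPATIBLE


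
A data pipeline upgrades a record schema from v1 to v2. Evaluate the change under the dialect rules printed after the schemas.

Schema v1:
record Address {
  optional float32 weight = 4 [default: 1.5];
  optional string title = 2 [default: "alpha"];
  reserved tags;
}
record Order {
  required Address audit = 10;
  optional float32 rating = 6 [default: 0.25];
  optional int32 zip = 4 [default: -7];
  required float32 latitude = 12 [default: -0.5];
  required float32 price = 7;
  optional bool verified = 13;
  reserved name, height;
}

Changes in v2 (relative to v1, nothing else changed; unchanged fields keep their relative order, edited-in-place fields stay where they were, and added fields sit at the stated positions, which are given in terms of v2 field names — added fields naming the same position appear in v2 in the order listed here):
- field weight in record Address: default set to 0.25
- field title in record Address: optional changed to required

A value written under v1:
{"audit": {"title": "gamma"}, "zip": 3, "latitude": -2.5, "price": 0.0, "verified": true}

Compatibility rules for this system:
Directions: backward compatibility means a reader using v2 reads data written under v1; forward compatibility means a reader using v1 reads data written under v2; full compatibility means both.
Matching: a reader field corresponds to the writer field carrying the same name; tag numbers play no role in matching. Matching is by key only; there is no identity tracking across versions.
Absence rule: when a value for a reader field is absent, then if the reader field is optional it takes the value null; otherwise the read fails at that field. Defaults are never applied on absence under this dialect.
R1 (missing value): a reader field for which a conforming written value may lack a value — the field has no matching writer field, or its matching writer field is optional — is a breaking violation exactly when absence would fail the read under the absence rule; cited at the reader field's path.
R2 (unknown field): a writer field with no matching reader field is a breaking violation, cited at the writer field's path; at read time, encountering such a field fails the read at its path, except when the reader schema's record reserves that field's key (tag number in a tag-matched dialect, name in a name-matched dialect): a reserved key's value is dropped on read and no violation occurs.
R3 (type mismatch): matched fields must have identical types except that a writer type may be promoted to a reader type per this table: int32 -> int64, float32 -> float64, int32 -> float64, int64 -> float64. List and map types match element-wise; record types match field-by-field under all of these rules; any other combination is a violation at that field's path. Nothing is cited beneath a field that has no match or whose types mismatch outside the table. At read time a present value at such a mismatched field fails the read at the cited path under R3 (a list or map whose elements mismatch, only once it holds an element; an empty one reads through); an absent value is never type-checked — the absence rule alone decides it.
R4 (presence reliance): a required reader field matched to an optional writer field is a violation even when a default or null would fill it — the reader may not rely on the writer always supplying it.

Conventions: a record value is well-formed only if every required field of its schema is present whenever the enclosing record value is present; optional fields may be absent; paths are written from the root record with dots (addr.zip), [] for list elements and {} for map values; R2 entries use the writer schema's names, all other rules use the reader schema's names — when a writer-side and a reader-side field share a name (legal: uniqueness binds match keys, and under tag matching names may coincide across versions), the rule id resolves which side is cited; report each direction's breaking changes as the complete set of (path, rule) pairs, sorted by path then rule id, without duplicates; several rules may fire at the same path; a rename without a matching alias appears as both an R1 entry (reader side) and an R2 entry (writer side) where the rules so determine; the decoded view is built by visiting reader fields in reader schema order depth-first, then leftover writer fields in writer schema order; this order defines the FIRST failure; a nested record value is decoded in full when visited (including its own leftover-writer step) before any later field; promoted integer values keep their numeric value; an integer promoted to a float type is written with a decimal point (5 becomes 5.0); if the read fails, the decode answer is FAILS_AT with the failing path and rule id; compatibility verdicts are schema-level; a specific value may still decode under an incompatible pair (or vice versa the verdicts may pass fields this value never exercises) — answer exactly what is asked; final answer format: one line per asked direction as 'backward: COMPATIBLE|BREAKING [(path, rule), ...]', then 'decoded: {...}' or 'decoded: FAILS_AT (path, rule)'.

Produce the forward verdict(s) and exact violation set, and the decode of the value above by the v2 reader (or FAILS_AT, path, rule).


the writer's type comes first in each Order pair
forward on Order — v1 reading data written by v2:
  Address -> Address, writer required: audit aligns to audit
  float32 -> float32, writer optional: rating aligns to rating
  int32 -> int32, writer optional: zip aligns to zip
  float32 -> float32, writer required: latitude aligns to latitude
  float32 -> float32, writer required: price aligns to price
  bool -> bool, writer optional: verified aligns to verified
  float32 -> float32, writer optional: audit.weight aligns to audit.weight
  string -> string, writer required: audit.title aligns to audit.title
  => forward: COMPATIBLE
decoding the Order value with the v2 reader:
  audit.weight := null (not supplied -> null)
  audit.title := "gamma"
  rating := null (not supplied -> null)
  zip := 3
  latitude := -2.5
  price := 0.0
  verified := true
  => decoded: {"audit": {"weight": null, "title": "gamma"}, "rating": null, "zip": 3, "latitude": -2.5, "price": 0.0, "verified": true}
remaining Order differences; none change what is asked:
  field weight in record Address: default set to 0.25 -> triggers nothing under Order's printed rules — same verdict
  field title in record Address: optional changed to required -> affects backward compatibility only, which is not asked

forward: COMPATIBLE []; decoded: {"audit": {"weight": null, "title": "gamma"}, "rating": null, "zip": 3, "latitude": -2.5, "price": 0.0, "verified": true}


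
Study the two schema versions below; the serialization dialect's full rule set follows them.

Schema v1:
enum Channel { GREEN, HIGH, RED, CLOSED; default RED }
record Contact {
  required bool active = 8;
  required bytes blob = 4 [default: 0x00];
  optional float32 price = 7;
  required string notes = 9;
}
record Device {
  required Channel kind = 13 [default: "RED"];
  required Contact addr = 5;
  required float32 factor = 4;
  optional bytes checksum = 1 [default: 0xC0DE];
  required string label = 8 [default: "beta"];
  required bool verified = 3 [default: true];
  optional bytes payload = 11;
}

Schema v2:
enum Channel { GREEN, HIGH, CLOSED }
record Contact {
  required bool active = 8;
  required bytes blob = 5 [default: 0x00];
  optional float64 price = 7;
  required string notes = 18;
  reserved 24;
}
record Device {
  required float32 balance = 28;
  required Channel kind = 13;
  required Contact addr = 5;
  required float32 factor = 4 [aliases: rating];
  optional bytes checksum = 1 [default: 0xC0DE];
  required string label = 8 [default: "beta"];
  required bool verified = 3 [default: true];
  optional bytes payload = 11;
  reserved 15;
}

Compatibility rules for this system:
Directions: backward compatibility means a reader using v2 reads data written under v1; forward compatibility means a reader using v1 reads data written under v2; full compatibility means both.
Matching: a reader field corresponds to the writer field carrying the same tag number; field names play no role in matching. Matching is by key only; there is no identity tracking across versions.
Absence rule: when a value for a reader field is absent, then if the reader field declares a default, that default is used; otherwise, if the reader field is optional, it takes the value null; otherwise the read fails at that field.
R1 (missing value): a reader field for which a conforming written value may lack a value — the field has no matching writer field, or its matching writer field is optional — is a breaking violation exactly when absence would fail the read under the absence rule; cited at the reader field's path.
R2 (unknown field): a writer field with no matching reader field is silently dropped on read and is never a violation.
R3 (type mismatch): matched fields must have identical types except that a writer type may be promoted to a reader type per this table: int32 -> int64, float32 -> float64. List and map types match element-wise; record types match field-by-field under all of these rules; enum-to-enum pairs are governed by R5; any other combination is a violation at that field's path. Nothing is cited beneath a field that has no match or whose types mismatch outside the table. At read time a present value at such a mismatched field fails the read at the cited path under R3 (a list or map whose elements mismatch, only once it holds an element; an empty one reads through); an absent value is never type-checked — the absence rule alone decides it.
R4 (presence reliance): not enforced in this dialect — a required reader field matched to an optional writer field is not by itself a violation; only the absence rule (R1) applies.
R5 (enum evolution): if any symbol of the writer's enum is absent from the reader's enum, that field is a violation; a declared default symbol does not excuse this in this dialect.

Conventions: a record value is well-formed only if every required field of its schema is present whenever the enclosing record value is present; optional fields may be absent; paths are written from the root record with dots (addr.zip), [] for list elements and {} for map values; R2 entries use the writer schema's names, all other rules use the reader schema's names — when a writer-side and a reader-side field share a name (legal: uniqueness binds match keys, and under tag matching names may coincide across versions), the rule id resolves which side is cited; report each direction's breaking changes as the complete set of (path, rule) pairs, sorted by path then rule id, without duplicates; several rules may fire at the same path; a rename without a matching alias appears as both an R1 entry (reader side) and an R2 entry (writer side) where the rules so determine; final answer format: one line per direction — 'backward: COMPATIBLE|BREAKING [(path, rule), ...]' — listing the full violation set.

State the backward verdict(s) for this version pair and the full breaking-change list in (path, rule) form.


arrows below run writer -> reader for Device
backward pass over Device, reader schema v2, writer schema v1:
  balance: no writer match
  kind: paired with writer kind (Channel -> Channel; writer required)
  addr: paired with writer addr (Contact -> Contact; writer required)
  factor: paired with writer factor (float32 -> float32; writer required)
  checksum: paired with writer checksum (bytes -> bytes; writer optional)
  label: paired with writer label (string -> string; writer required)
  verified: paired with writer verified (bool -> bool; writer required)
  payload: paired with writer payload (bytes -> bytes; writer optional)
  addr.active: paired with writer addr.active (bool -> bool; writer required)
  addr.blob: no writer match
  addr.price: paired with writer addr.price (float32 -> float64; writer optional)
  addr.notes: no writer match
  writer addr.blob: unknown to reader
  writer addr.notes: unknown to reader
  violation R1 at addr.notes
  violation R1 at balance
  violation R5 at kind
  backward on Device therefore BREAKING (3)
ruling out the remaining Device differences:
  field price in record Contact: type float32 changed to float64 -> affects forward compatibility only, which is not asked
  field blob in record Contact: tag 4 changed to 5 -> fires no rule on Device, leaving the asked answer as it is

backward: BREAKING [(addr.notes, R1), (balance, R1), (kind, R5)]


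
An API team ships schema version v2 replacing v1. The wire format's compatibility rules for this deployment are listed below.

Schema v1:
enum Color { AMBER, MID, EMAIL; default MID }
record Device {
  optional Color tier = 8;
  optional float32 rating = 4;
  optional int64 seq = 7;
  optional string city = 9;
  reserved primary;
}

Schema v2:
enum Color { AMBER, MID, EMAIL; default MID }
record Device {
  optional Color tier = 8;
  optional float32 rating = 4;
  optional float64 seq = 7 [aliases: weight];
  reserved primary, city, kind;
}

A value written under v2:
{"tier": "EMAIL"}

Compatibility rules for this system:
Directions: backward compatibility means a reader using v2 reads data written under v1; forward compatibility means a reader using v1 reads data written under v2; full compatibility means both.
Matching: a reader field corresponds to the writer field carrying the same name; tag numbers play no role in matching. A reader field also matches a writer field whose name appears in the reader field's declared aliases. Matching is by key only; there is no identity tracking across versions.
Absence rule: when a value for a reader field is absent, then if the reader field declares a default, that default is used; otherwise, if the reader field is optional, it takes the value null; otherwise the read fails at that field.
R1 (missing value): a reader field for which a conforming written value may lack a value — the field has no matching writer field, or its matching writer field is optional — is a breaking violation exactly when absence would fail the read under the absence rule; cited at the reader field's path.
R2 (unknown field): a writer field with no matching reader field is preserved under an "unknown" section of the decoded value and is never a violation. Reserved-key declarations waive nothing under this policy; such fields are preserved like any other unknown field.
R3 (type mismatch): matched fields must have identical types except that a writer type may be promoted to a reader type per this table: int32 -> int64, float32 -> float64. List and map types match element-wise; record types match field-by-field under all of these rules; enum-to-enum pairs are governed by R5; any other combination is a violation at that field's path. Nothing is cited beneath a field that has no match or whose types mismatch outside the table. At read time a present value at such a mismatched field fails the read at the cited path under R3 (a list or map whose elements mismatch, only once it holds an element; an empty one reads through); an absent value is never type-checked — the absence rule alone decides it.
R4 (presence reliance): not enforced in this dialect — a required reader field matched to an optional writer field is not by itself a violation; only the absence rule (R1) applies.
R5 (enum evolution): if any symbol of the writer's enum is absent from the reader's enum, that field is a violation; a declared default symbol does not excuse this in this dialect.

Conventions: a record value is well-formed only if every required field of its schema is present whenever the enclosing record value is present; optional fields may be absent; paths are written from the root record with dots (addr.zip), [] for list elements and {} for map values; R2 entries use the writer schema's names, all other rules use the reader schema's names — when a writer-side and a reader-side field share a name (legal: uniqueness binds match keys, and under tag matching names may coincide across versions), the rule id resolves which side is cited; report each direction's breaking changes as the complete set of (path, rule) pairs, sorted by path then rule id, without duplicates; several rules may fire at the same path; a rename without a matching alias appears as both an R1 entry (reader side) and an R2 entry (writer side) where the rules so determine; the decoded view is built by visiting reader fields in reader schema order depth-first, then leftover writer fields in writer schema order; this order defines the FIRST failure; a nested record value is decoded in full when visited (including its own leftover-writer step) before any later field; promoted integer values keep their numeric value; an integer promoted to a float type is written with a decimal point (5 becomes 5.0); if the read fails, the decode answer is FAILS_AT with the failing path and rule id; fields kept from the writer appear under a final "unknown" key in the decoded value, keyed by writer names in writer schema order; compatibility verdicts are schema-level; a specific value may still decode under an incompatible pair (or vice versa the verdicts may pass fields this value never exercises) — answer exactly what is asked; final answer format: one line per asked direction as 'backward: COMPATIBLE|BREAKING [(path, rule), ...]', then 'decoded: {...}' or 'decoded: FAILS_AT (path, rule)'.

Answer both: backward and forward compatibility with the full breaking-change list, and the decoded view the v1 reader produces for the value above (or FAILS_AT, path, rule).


backward: BREAKING [(seq, R3)]; forward: BREAKING [(seq, R3)]; decoded: {"tier": "EMAIL", "rating": null, "seq": null, "city": null}

in Device below, arrows point writer -> reader
backward for Device (reader v2, writer v1):
  tier: Color -> Color, writer optional; from tier
  rating: float32 -> float32, writer optional; from rating
  seq: int64 -> float64, writer optional; from seq
  leftover writer field: city
  violation R3 at seq
  backward on Device therefore BREAKING (1)
forward for Device (reader v1, writer v2):
  tier: Color -> Color, writer optional; from tier
  rating: float32 -> float32, writer optional; from rating
  seq: float64 -> int64, writer optional; from seq
  no writer field matches reader city
  violation R3 at seq
  forward on Device therefore BREAKING (1)
decode (reader v1):
  tier := "EMAIL"
  rating := null (not supplied -> null)
  seq := null (not supplied -> null)
  city := null (not supplied -> null)
  => decoded: {"tier": "EMAIL", "rating": null, "seq": null, "city": null}


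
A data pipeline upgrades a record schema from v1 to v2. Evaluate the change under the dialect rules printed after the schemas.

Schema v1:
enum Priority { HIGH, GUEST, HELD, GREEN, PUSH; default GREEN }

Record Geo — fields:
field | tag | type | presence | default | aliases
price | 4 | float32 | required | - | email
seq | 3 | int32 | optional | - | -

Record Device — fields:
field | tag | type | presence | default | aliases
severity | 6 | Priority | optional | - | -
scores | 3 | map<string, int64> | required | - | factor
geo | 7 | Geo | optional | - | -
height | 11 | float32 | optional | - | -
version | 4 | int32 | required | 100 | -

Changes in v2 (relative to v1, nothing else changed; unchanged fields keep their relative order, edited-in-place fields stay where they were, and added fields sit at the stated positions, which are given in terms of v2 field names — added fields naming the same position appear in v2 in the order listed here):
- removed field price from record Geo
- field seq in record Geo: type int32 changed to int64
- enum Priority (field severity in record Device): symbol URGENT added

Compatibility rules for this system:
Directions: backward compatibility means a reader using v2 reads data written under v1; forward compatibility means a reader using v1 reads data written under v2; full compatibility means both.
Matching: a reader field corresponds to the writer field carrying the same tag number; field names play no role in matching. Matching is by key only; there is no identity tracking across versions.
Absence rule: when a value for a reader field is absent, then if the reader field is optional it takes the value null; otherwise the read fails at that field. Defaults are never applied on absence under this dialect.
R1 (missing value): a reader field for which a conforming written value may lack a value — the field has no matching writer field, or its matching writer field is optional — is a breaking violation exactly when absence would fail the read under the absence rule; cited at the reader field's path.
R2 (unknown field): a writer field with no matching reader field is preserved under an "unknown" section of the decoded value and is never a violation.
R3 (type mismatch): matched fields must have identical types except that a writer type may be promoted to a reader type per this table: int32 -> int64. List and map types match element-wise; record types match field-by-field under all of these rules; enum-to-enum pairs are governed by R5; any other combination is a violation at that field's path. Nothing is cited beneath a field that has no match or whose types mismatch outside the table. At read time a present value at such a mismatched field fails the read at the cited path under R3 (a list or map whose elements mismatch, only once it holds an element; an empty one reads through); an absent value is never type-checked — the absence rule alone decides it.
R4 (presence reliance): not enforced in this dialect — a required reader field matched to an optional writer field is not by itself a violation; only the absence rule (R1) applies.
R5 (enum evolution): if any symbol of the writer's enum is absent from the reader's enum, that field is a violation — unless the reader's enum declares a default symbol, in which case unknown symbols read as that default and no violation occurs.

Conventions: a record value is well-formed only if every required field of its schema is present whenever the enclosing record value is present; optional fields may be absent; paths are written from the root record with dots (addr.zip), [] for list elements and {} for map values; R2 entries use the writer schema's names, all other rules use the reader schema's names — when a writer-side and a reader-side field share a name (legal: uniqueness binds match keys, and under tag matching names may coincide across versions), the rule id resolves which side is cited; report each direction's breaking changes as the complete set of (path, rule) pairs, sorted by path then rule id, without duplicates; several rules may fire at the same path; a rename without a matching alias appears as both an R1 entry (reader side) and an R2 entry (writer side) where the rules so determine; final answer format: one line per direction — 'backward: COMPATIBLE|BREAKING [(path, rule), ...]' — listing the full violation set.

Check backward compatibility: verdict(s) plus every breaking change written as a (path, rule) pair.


backward: COMPATIBLE []

in Device below, arrows point writer -> reader
checking backward for Device: reader v2 against writer v1:
  Priority -> Priority, writer optional: severity aligns to severity
  map<string, int64> -> map<string, int64>, writer required: scores aligns to scores
  Geo -> Geo, writer optional: geo aligns to geo
  float32 -> float32, writer optional: height aligns to height
  int32 -> int32, writer required: version aligns to version
  int32 -> int64, writer optional: geo.seq aligns to geo.seq
  writer field geo.price has no reader counterpart
  nothing fires on Device: backward is COMPATIBLE
diffs on Device not affecting the asked answer:
  removed field price from record Geo -> matters only for Device's forward compatibility — outside the asked direction
  field seq in record Geo: type int32 changed to int64 -> matters only for Device's forward compatibility — outside the asked direction
  enum Priority (field severity in record Device): symbol URGENT added -> no rule fires on it in Device's dialect; the asked verdict holds
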